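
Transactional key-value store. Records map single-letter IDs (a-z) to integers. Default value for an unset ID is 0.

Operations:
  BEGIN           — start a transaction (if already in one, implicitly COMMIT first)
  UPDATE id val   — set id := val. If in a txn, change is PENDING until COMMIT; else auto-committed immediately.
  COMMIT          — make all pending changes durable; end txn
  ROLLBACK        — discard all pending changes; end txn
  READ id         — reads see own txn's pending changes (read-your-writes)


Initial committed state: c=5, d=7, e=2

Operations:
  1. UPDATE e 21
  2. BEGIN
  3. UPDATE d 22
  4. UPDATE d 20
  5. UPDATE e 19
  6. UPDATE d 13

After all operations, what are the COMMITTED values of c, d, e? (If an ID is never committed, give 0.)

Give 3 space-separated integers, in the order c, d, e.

Answer: 5 7 21

Derivation:
Initial committed: {c=5, d=7, e=2}
Op 1: UPDATE e=21 (auto-commit; committed e=21)
Op 2: BEGIN: in_txn=True, pending={}
Op 3: UPDATE d=22 (pending; pending now {d=22})
Op 4: UPDATE d=20 (pending; pending now {d=20})
Op 5: UPDATE e=19 (pending; pending now {d=20, e=19})
Op 6: UPDATE d=13 (pending; pending now {d=13, e=19})
Final committed: {c=5, d=7, e=21}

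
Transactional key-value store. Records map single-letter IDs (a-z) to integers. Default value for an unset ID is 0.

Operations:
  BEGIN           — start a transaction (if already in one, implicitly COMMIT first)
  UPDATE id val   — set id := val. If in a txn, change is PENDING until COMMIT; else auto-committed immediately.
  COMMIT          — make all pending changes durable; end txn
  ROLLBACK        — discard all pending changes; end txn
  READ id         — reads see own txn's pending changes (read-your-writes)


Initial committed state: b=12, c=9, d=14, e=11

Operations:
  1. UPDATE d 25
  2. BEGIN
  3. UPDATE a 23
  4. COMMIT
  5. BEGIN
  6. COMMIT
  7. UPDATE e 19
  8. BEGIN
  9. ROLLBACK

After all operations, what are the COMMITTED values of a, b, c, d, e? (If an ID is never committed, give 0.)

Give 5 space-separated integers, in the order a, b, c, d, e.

Answer: 23 12 9 25 19

Derivation:
Initial committed: {b=12, c=9, d=14, e=11}
Op 1: UPDATE d=25 (auto-commit; committed d=25)
Op 2: BEGIN: in_txn=True, pending={}
Op 3: UPDATE a=23 (pending; pending now {a=23})
Op 4: COMMIT: merged ['a'] into committed; committed now {a=23, b=12, c=9, d=25, e=11}
Op 5: BEGIN: in_txn=True, pending={}
Op 6: COMMIT: merged [] into committed; committed now {a=23, b=12, c=9, d=25, e=11}
Op 7: UPDATE e=19 (auto-commit; committed e=19)
Op 8: BEGIN: in_txn=True, pending={}
Op 9: ROLLBACK: discarded pending []; in_txn=False
Final committed: {a=23, b=12, c=9, d=25, e=19}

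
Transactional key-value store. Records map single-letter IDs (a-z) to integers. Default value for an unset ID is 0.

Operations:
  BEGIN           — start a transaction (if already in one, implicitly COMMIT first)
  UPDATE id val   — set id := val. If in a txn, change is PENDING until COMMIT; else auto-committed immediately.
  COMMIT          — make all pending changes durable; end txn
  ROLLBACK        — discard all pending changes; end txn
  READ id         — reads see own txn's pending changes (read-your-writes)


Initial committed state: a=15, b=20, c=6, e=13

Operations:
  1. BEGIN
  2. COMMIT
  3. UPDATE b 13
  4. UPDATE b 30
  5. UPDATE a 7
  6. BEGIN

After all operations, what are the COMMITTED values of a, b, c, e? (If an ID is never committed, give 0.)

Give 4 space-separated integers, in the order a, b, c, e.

Initial committed: {a=15, b=20, c=6, e=13}
Op 1: BEGIN: in_txn=True, pending={}
Op 2: COMMIT: merged [] into committed; committed now {a=15, b=20, c=6, e=13}
Op 3: UPDATE b=13 (auto-commit; committed b=13)
Op 4: UPDATE b=30 (auto-commit; committed b=30)
Op 5: UPDATE a=7 (auto-commit; committed a=7)
Op 6: BEGIN: in_txn=True, pending={}
Final committed: {a=7, b=30, c=6, e=13}

Answer: 7 30 6 13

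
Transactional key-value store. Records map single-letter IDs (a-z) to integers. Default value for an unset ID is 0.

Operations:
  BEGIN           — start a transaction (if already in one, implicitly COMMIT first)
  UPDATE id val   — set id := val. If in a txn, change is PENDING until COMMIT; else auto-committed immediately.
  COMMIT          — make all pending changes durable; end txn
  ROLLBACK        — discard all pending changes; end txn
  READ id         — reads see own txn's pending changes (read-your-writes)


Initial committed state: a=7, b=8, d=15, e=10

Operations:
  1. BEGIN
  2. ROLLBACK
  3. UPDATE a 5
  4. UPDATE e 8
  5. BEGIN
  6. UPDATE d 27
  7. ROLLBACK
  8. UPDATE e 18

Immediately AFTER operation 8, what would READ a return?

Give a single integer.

Answer: 5

Derivation:
Initial committed: {a=7, b=8, d=15, e=10}
Op 1: BEGIN: in_txn=True, pending={}
Op 2: ROLLBACK: discarded pending []; in_txn=False
Op 3: UPDATE a=5 (auto-commit; committed a=5)
Op 4: UPDATE e=8 (auto-commit; committed e=8)
Op 5: BEGIN: in_txn=True, pending={}
Op 6: UPDATE d=27 (pending; pending now {d=27})
Op 7: ROLLBACK: discarded pending ['d']; in_txn=False
Op 8: UPDATE e=18 (auto-commit; committed e=18)
After op 8: visible(a) = 5 (pending={}, committed={a=5, b=8, d=15, e=18})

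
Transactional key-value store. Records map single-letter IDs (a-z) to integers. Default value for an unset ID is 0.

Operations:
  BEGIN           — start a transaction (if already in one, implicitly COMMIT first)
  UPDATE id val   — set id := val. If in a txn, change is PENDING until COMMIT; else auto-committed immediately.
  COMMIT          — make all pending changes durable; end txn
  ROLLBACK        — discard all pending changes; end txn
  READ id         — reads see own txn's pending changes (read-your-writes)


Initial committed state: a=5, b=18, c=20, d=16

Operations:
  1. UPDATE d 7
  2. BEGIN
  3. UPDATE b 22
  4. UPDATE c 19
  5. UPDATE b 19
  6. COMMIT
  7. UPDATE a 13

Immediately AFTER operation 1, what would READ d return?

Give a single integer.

Answer: 7

Derivation:
Initial committed: {a=5, b=18, c=20, d=16}
Op 1: UPDATE d=7 (auto-commit; committed d=7)
After op 1: visible(d) = 7 (pending={}, committed={a=5, b=18, c=20, d=7})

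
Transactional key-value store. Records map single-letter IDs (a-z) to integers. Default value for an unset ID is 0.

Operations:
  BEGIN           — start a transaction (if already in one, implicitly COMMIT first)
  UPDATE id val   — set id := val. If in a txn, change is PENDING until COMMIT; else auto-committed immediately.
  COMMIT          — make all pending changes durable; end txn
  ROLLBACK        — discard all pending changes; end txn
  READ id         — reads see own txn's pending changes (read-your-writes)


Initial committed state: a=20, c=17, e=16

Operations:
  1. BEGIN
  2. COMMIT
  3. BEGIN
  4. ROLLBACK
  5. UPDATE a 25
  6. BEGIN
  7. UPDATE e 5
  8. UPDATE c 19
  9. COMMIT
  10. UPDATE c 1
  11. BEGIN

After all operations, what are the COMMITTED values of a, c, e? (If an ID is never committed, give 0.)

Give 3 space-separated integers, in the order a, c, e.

Answer: 25 1 5

Derivation:
Initial committed: {a=20, c=17, e=16}
Op 1: BEGIN: in_txn=True, pending={}
Op 2: COMMIT: merged [] into committed; committed now {a=20, c=17, e=16}
Op 3: BEGIN: in_txn=True, pending={}
Op 4: ROLLBACK: discarded pending []; in_txn=False
Op 5: UPDATE a=25 (auto-commit; committed a=25)
Op 6: BEGIN: in_txn=True, pending={}
Op 7: UPDATE e=5 (pending; pending now {e=5})
Op 8: UPDATE c=19 (pending; pending now {c=19, e=5})
Op 9: COMMIT: merged ['c', 'e'] into committed; committed now {a=25, c=19, e=5}
Op 10: UPDATE c=1 (auto-commit; committed c=1)
Op 11: BEGIN: in_txn=True, pending={}
Final committed: {a=25, c=1, e=5}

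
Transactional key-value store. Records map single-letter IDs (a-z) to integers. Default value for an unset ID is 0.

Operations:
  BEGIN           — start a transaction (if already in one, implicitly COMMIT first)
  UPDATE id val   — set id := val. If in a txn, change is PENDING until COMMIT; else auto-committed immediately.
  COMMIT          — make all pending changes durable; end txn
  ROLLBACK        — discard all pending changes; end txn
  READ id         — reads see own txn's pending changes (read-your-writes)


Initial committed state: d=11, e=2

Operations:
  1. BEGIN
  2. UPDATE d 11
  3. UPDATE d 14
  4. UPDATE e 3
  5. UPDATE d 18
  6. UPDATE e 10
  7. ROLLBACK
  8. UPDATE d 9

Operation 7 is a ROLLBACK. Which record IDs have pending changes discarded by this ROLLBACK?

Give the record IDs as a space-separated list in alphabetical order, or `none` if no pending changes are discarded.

Answer: d e

Derivation:
Initial committed: {d=11, e=2}
Op 1: BEGIN: in_txn=True, pending={}
Op 2: UPDATE d=11 (pending; pending now {d=11})
Op 3: UPDATE d=14 (pending; pending now {d=14})
Op 4: UPDATE e=3 (pending; pending now {d=14, e=3})
Op 5: UPDATE d=18 (pending; pending now {d=18, e=3})
Op 6: UPDATE e=10 (pending; pending now {d=18, e=10})
Op 7: ROLLBACK: discarded pending ['d', 'e']; in_txn=False
Op 8: UPDATE d=9 (auto-commit; committed d=9)
ROLLBACK at op 7 discards: ['d', 'e']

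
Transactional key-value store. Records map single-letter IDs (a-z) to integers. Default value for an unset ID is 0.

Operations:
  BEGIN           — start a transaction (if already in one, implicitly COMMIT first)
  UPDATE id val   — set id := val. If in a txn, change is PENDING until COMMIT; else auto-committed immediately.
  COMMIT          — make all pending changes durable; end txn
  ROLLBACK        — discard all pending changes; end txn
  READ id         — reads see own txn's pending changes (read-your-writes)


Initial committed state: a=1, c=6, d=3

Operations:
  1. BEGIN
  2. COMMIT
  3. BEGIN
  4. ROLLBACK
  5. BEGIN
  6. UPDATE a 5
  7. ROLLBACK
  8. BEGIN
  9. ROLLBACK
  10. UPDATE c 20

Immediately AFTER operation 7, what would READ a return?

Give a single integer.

Initial committed: {a=1, c=6, d=3}
Op 1: BEGIN: in_txn=True, pending={}
Op 2: COMMIT: merged [] into committed; committed now {a=1, c=6, d=3}
Op 3: BEGIN: in_txn=True, pending={}
Op 4: ROLLBACK: discarded pending []; in_txn=False
Op 5: BEGIN: in_txn=True, pending={}
Op 6: UPDATE a=5 (pending; pending now {a=5})
Op 7: ROLLBACK: discarded pending ['a']; in_txn=False
After op 7: visible(a) = 1 (pending={}, committed={a=1, c=6, d=3})

Answer: 1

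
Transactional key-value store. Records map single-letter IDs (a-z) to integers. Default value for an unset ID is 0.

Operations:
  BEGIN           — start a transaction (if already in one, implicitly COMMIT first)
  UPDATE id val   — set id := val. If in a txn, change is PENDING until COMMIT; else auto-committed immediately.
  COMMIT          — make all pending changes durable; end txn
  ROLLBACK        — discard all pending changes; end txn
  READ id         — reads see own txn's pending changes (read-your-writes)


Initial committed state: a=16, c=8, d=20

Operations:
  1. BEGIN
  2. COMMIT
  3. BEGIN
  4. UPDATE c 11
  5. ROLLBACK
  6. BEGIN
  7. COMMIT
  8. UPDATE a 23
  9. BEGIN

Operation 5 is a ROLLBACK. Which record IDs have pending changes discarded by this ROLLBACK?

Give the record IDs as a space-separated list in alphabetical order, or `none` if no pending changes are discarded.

Initial committed: {a=16, c=8, d=20}
Op 1: BEGIN: in_txn=True, pending={}
Op 2: COMMIT: merged [] into committed; committed now {a=16, c=8, d=20}
Op 3: BEGIN: in_txn=True, pending={}
Op 4: UPDATE c=11 (pending; pending now {c=11})
Op 5: ROLLBACK: discarded pending ['c']; in_txn=False
Op 6: BEGIN: in_txn=True, pending={}
Op 7: COMMIT: merged [] into committed; committed now {a=16, c=8, d=20}
Op 8: UPDATE a=23 (auto-commit; committed a=23)
Op 9: BEGIN: in_txn=True, pending={}
ROLLBACK at op 5 discards: ['c']

Answer: c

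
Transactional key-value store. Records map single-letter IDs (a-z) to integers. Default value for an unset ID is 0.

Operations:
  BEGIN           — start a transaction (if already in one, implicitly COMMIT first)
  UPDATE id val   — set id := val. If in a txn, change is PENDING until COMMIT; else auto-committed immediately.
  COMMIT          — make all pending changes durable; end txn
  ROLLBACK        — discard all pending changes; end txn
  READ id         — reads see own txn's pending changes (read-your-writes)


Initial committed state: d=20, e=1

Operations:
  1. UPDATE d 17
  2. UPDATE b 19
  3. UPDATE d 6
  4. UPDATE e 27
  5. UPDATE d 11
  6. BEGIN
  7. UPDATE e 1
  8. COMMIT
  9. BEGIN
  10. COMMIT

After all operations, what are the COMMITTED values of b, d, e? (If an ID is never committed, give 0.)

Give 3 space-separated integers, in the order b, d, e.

Answer: 19 11 1

Derivation:
Initial committed: {d=20, e=1}
Op 1: UPDATE d=17 (auto-commit; committed d=17)
Op 2: UPDATE b=19 (auto-commit; committed b=19)
Op 3: UPDATE d=6 (auto-commit; committed d=6)
Op 4: UPDATE e=27 (auto-commit; committed e=27)
Op 5: UPDATE d=11 (auto-commit; committed d=11)
Op 6: BEGIN: in_txn=True, pending={}
Op 7: UPDATE e=1 (pending; pending now {e=1})
Op 8: COMMIT: merged ['e'] into committed; committed now {b=19, d=11, e=1}
Op 9: BEGIN: in_txn=True, pending={}
Op 10: COMMIT: merged [] into committed; committed now {b=19, d=11, e=1}
Final committed: {b=19, d=11, e=1}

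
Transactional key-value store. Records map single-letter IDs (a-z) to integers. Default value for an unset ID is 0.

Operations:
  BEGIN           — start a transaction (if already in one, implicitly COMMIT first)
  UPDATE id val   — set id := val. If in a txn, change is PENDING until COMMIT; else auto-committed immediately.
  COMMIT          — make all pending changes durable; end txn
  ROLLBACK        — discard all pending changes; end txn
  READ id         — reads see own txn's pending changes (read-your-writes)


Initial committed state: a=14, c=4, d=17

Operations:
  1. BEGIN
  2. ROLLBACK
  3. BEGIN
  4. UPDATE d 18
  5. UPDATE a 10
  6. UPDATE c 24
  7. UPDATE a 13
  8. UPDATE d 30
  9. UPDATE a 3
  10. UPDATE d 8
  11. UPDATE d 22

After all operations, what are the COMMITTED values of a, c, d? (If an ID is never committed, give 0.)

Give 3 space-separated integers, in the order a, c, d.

Answer: 14 4 17

Derivation:
Initial committed: {a=14, c=4, d=17}
Op 1: BEGIN: in_txn=True, pending={}
Op 2: ROLLBACK: discarded pending []; in_txn=False
Op 3: BEGIN: in_txn=True, pending={}
Op 4: UPDATE d=18 (pending; pending now {d=18})
Op 5: UPDATE a=10 (pending; pending now {a=10, d=18})
Op 6: UPDATE c=24 (pending; pending now {a=10, c=24, d=18})
Op 7: UPDATE a=13 (pending; pending now {a=13, c=24, d=18})
Op 8: UPDATE d=30 (pending; pending now {a=13, c=24, d=30})
Op 9: UPDATE a=3 (pending; pending now {a=3, c=24, d=30})
Op 10: UPDATE d=8 (pending; pending now {a=3, c=24, d=8})
Op 11: UPDATE d=22 (pending; pending now {a=3, c=24, d=22})
Final committed: {a=14, c=4, d=17}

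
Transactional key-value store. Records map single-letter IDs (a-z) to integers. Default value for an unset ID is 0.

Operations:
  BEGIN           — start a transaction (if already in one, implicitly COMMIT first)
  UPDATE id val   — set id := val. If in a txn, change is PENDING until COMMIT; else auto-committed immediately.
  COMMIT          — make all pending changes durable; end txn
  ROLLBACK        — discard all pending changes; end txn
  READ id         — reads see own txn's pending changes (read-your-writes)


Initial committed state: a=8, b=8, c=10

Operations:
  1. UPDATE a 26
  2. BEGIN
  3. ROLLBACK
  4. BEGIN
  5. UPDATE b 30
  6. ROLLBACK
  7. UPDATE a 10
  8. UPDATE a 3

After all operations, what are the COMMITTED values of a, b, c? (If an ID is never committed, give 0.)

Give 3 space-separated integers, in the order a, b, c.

Answer: 3 8 10

Derivation:
Initial committed: {a=8, b=8, c=10}
Op 1: UPDATE a=26 (auto-commit; committed a=26)
Op 2: BEGIN: in_txn=True, pending={}
Op 3: ROLLBACK: discarded pending []; in_txn=False
Op 4: BEGIN: in_txn=True, pending={}
Op 5: UPDATE b=30 (pending; pending now {b=30})
Op 6: ROLLBACK: discarded pending ['b']; in_txn=False
Op 7: UPDATE a=10 (auto-commit; committed a=10)
Op 8: UPDATE a=3 (auto-commit; committed a=3)
Final committed: {a=3, b=8, c=10}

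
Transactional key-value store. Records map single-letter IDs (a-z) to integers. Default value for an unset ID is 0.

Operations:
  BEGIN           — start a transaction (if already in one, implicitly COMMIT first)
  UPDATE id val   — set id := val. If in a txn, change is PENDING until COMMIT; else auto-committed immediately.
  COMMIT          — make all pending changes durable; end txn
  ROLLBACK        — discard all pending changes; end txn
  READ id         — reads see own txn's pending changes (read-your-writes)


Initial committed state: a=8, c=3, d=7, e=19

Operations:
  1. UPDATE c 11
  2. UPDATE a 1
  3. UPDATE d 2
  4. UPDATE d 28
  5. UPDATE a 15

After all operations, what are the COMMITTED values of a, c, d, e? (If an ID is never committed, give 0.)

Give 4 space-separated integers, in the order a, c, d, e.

Initial committed: {a=8, c=3, d=7, e=19}
Op 1: UPDATE c=11 (auto-commit; committed c=11)
Op 2: UPDATE a=1 (auto-commit; committed a=1)
Op 3: UPDATE d=2 (auto-commit; committed d=2)
Op 4: UPDATE d=28 (auto-commit; committed d=28)
Op 5: UPDATE a=15 (auto-commit; committed a=15)
Final committed: {a=15, c=11, d=28, e=19}

Answer: 15 11 28 19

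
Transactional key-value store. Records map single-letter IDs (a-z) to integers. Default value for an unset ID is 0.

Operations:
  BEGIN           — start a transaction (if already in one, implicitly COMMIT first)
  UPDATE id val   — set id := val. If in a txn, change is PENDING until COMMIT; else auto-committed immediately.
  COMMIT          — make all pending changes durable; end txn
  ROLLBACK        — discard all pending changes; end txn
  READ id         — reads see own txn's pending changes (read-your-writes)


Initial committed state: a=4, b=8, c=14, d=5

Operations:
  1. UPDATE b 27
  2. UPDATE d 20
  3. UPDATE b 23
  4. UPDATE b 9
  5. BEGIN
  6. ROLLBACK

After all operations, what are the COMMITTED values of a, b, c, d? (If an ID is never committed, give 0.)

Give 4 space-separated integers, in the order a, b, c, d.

Initial committed: {a=4, b=8, c=14, d=5}
Op 1: UPDATE b=27 (auto-commit; committed b=27)
Op 2: UPDATE d=20 (auto-commit; committed d=20)
Op 3: UPDATE b=23 (auto-commit; committed b=23)
Op 4: UPDATE b=9 (auto-commit; committed b=9)
Op 5: BEGIN: in_txn=True, pending={}
Op 6: ROLLBACK: discarded pending []; in_txn=False
Final committed: {a=4, b=9, c=14, d=20}

Answer: 4 9 14 20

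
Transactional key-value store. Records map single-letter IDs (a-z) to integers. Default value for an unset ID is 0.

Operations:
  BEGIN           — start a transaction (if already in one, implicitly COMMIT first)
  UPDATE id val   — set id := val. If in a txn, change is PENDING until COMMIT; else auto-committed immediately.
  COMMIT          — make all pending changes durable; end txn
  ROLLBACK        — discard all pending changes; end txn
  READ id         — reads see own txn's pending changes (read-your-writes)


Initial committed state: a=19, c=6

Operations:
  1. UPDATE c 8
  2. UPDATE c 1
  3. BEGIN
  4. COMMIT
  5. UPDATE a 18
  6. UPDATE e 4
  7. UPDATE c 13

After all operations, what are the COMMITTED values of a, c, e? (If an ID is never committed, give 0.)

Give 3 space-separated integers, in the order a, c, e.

Initial committed: {a=19, c=6}
Op 1: UPDATE c=8 (auto-commit; committed c=8)
Op 2: UPDATE c=1 (auto-commit; committed c=1)
Op 3: BEGIN: in_txn=True, pending={}
Op 4: COMMIT: merged [] into committed; committed now {a=19, c=1}
Op 5: UPDATE a=18 (auto-commit; committed a=18)
Op 6: UPDATE e=4 (auto-commit; committed e=4)
Op 7: UPDATE c=13 (auto-commit; committed c=13)
Final committed: {a=18, c=13, e=4}

Answer: 18 13 4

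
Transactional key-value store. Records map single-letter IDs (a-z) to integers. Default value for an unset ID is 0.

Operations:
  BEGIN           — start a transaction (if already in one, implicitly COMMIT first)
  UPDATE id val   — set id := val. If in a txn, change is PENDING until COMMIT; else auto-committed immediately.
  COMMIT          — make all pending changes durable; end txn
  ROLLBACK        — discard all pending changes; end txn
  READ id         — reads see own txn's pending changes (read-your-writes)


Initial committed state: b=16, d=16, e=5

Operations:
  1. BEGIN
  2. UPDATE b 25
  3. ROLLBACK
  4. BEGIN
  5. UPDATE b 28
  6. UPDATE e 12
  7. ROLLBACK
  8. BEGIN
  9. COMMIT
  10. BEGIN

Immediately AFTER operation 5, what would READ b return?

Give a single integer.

Answer: 28

Derivation:
Initial committed: {b=16, d=16, e=5}
Op 1: BEGIN: in_txn=True, pending={}
Op 2: UPDATE b=25 (pending; pending now {b=25})
Op 3: ROLLBACK: discarded pending ['b']; in_txn=False
Op 4: BEGIN: in_txn=True, pending={}
Op 5: UPDATE b=28 (pending; pending now {b=28})
After op 5: visible(b) = 28 (pending={b=28}, committed={b=16, d=16, e=5})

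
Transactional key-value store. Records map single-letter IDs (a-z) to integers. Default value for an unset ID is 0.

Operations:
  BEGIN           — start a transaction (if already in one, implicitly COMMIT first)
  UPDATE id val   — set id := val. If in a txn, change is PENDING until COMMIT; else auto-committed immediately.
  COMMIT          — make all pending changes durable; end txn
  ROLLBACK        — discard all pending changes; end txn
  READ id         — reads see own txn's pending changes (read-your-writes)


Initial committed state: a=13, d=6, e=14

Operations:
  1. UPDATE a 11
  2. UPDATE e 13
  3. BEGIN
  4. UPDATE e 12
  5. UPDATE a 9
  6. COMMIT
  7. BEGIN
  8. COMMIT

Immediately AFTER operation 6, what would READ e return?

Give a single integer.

Answer: 12

Derivation:
Initial committed: {a=13, d=6, e=14}
Op 1: UPDATE a=11 (auto-commit; committed a=11)
Op 2: UPDATE e=13 (auto-commit; committed e=13)
Op 3: BEGIN: in_txn=True, pending={}
Op 4: UPDATE e=12 (pending; pending now {e=12})
Op 5: UPDATE a=9 (pending; pending now {a=9, e=12})
Op 6: COMMIT: merged ['a', 'e'] into committed; committed now {a=9, d=6, e=12}
After op 6: visible(e) = 12 (pending={}, committed={a=9, d=6, e=12})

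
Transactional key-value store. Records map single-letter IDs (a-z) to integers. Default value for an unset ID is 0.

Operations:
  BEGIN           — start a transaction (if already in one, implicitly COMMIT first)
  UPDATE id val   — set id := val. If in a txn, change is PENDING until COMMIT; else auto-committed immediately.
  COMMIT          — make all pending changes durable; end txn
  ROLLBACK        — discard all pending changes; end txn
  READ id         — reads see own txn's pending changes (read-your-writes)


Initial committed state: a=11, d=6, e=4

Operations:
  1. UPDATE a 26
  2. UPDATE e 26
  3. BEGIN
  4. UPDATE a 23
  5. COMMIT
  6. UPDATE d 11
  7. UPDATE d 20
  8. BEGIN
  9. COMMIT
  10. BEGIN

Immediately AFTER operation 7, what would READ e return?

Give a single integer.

Answer: 26

Derivation:
Initial committed: {a=11, d=6, e=4}
Op 1: UPDATE a=26 (auto-commit; committed a=26)
Op 2: UPDATE e=26 (auto-commit; committed e=26)
Op 3: BEGIN: in_txn=True, pending={}
Op 4: UPDATE a=23 (pending; pending now {a=23})
Op 5: COMMIT: merged ['a'] into committed; committed now {a=23, d=6, e=26}
Op 6: UPDATE d=11 (auto-commit; committed d=11)
Op 7: UPDATE d=20 (auto-commit; committed d=20)
After op 7: visible(e) = 26 (pending={}, committed={a=23, d=20, e=26})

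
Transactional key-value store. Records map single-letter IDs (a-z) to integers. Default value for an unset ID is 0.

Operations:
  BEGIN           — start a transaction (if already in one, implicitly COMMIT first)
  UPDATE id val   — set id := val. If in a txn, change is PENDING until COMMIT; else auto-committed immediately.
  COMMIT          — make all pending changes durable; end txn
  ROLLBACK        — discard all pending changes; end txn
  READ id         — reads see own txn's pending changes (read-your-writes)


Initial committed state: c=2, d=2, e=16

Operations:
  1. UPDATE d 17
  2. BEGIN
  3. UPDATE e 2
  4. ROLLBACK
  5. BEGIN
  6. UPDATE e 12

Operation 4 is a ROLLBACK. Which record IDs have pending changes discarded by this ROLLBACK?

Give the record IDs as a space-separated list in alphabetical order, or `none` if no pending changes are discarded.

Initial committed: {c=2, d=2, e=16}
Op 1: UPDATE d=17 (auto-commit; committed d=17)
Op 2: BEGIN: in_txn=True, pending={}
Op 3: UPDATE e=2 (pending; pending now {e=2})
Op 4: ROLLBACK: discarded pending ['e']; in_txn=False
Op 5: BEGIN: in_txn=True, pending={}
Op 6: UPDATE e=12 (pending; pending now {e=12})
ROLLBACK at op 4 discards: ['e']

Answer: e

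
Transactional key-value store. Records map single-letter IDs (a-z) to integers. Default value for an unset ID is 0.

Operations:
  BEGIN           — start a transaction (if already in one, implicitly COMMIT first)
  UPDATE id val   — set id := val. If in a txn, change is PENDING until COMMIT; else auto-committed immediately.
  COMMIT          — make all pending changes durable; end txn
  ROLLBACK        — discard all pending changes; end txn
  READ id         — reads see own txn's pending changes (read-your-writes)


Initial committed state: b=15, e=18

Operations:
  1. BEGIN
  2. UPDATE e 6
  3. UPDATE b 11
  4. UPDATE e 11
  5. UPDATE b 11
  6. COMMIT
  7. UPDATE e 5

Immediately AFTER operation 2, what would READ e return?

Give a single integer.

Initial committed: {b=15, e=18}
Op 1: BEGIN: in_txn=True, pending={}
Op 2: UPDATE e=6 (pending; pending now {e=6})
After op 2: visible(e) = 6 (pending={e=6}, committed={b=15, e=18})

Answer: 6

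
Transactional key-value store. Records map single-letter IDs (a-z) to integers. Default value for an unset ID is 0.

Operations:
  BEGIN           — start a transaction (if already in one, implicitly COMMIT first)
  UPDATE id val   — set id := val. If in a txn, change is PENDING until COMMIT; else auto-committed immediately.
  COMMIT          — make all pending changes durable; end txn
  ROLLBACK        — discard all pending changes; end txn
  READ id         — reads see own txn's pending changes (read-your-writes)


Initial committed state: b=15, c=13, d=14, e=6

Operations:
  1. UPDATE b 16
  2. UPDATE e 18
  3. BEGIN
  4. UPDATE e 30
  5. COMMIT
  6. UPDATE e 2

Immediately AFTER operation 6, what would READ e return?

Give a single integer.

Initial committed: {b=15, c=13, d=14, e=6}
Op 1: UPDATE b=16 (auto-commit; committed b=16)
Op 2: UPDATE e=18 (auto-commit; committed e=18)
Op 3: BEGIN: in_txn=True, pending={}
Op 4: UPDATE e=30 (pending; pending now {e=30})
Op 5: COMMIT: merged ['e'] into committed; committed now {b=16, c=13, d=14, e=30}
Op 6: UPDATE e=2 (auto-commit; committed e=2)
After op 6: visible(e) = 2 (pending={}, committed={b=16, c=13, d=14, e=2})

Answer: 2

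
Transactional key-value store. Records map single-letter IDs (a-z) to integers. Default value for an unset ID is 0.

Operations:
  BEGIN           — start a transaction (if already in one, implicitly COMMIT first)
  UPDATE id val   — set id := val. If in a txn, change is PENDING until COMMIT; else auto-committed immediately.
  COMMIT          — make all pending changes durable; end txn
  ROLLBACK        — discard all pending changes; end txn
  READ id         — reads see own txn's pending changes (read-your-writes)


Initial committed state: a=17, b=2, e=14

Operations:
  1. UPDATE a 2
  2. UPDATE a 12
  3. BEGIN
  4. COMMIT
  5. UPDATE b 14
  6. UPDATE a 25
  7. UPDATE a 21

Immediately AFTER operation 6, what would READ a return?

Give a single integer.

Initial committed: {a=17, b=2, e=14}
Op 1: UPDATE a=2 (auto-commit; committed a=2)
Op 2: UPDATE a=12 (auto-commit; committed a=12)
Op 3: BEGIN: in_txn=True, pending={}
Op 4: COMMIT: merged [] into committed; committed now {a=12, b=2, e=14}
Op 5: UPDATE b=14 (auto-commit; committed b=14)
Op 6: UPDATE a=25 (auto-commit; committed a=25)
After op 6: visible(a) = 25 (pending={}, committed={a=25, b=14, e=14})

Answer: 25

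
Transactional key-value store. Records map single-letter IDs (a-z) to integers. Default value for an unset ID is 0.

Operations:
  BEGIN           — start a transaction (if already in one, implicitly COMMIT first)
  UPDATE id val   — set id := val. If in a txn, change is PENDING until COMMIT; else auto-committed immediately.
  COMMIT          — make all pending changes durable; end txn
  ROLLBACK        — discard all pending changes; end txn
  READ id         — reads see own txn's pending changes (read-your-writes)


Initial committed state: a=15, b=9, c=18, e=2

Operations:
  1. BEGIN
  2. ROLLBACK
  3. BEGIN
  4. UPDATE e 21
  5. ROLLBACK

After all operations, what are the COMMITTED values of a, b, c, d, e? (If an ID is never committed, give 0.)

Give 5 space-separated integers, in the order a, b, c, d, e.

Initial committed: {a=15, b=9, c=18, e=2}
Op 1: BEGIN: in_txn=True, pending={}
Op 2: ROLLBACK: discarded pending []; in_txn=False
Op 3: BEGIN: in_txn=True, pending={}
Op 4: UPDATE e=21 (pending; pending now {e=21})
Op 5: ROLLBACK: discarded pending ['e']; in_txn=False
Final committed: {a=15, b=9, c=18, e=2}

Answer: 15 9 18 0 2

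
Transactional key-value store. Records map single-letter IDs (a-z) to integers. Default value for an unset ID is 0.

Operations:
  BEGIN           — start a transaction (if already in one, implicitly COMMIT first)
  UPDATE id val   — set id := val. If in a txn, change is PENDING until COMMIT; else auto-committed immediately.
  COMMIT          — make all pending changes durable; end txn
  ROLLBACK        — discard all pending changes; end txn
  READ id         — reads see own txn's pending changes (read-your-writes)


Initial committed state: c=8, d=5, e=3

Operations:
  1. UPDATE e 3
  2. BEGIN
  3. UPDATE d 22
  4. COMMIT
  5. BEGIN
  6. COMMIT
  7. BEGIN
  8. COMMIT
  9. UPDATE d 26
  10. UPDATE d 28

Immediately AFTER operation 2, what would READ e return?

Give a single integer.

Answer: 3

Derivation:
Initial committed: {c=8, d=5, e=3}
Op 1: UPDATE e=3 (auto-commit; committed e=3)
Op 2: BEGIN: in_txn=True, pending={}
After op 2: visible(e) = 3 (pending={}, committed={c=8, d=5, e=3})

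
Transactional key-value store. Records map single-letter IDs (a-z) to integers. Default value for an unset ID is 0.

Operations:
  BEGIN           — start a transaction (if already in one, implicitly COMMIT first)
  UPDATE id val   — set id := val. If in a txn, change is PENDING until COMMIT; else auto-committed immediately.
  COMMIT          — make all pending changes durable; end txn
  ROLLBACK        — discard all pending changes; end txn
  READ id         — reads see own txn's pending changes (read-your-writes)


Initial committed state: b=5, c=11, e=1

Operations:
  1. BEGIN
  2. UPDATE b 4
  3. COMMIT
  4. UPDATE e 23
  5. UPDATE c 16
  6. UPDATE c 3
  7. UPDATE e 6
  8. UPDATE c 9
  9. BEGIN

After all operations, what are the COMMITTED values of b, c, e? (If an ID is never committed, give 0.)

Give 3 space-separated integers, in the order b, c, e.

Initial committed: {b=5, c=11, e=1}
Op 1: BEGIN: in_txn=True, pending={}
Op 2: UPDATE b=4 (pending; pending now {b=4})
Op 3: COMMIT: merged ['b'] into committed; committed now {b=4, c=11, e=1}
Op 4: UPDATE e=23 (auto-commit; committed e=23)
Op 5: UPDATE c=16 (auto-commit; committed c=16)
Op 6: UPDATE c=3 (auto-commit; committed c=3)
Op 7: UPDATE e=6 (auto-commit; committed e=6)
Op 8: UPDATE c=9 (auto-commit; committed c=9)
Op 9: BEGIN: in_txn=True, pending={}
Final committed: {b=4, c=9, e=6}

Answer: 4 9 6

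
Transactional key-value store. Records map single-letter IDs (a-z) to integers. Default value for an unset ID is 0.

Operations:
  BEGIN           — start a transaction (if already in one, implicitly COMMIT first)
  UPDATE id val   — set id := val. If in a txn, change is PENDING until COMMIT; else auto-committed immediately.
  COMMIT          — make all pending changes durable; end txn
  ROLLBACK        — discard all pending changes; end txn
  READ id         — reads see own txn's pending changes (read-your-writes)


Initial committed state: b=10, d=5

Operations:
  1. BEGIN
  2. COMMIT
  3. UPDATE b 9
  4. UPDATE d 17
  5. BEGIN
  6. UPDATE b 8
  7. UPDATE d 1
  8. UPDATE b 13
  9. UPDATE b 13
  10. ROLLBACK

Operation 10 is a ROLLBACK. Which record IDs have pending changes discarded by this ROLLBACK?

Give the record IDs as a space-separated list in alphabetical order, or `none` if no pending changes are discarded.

Answer: b d

Derivation:
Initial committed: {b=10, d=5}
Op 1: BEGIN: in_txn=True, pending={}
Op 2: COMMIT: merged [] into committed; committed now {b=10, d=5}
Op 3: UPDATE b=9 (auto-commit; committed b=9)
Op 4: UPDATE d=17 (auto-commit; committed d=17)
Op 5: BEGIN: in_txn=True, pending={}
Op 6: UPDATE b=8 (pending; pending now {b=8})
Op 7: UPDATE d=1 (pending; pending now {b=8, d=1})
Op 8: UPDATE b=13 (pending; pending now {b=13, d=1})
Op 9: UPDATE b=13 (pending; pending now {b=13, d=1})
Op 10: ROLLBACK: discarded pending ['b', 'd']; in_txn=False
ROLLBACK at op 10 discards: ['b', 'd']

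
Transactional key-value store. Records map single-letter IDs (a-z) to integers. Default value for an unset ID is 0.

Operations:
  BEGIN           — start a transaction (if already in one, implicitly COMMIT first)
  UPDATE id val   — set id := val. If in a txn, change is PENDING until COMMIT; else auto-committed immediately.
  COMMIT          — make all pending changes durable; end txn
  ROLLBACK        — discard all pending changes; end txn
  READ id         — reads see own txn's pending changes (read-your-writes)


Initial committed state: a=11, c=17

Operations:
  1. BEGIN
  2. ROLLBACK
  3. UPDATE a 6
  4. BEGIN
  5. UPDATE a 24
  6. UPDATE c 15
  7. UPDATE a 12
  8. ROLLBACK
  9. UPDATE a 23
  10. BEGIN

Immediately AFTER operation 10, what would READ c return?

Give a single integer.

Initial committed: {a=11, c=17}
Op 1: BEGIN: in_txn=True, pending={}
Op 2: ROLLBACK: discarded pending []; in_txn=False
Op 3: UPDATE a=6 (auto-commit; committed a=6)
Op 4: BEGIN: in_txn=True, pending={}
Op 5: UPDATE a=24 (pending; pending now {a=24})
Op 6: UPDATE c=15 (pending; pending now {a=24, c=15})
Op 7: UPDATE a=12 (pending; pending now {a=12, c=15})
Op 8: ROLLBACK: discarded pending ['a', 'c']; in_txn=False
Op 9: UPDATE a=23 (auto-commit; committed a=23)
Op 10: BEGIN: in_txn=True, pending={}
After op 10: visible(c) = 17 (pending={}, committed={a=23, c=17})

Answer: 17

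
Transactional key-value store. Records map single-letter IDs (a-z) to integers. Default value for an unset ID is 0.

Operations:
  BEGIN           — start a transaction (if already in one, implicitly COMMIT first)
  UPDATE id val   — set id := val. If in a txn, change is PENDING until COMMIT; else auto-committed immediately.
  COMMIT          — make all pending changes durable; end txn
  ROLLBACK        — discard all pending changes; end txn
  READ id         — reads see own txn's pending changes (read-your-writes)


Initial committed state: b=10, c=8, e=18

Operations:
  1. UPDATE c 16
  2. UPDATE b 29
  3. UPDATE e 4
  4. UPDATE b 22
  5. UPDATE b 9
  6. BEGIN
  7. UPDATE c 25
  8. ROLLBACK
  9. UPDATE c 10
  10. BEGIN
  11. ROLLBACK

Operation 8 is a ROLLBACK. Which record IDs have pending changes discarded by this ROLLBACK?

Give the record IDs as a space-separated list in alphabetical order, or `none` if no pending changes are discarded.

Answer: c

Derivation:
Initial committed: {b=10, c=8, e=18}
Op 1: UPDATE c=16 (auto-commit; committed c=16)
Op 2: UPDATE b=29 (auto-commit; committed b=29)
Op 3: UPDATE e=4 (auto-commit; committed e=4)
Op 4: UPDATE b=22 (auto-commit; committed b=22)
Op 5: UPDATE b=9 (auto-commit; committed b=9)
Op 6: BEGIN: in_txn=True, pending={}
Op 7: UPDATE c=25 (pending; pending now {c=25})
Op 8: ROLLBACK: discarded pending ['c']; in_txn=False
Op 9: UPDATE c=10 (auto-commit; committed c=10)
Op 10: BEGIN: in_txn=True, pending={}
Op 11: ROLLBACK: discarded pending []; in_txn=False
ROLLBACK at op 8 discards: ['c']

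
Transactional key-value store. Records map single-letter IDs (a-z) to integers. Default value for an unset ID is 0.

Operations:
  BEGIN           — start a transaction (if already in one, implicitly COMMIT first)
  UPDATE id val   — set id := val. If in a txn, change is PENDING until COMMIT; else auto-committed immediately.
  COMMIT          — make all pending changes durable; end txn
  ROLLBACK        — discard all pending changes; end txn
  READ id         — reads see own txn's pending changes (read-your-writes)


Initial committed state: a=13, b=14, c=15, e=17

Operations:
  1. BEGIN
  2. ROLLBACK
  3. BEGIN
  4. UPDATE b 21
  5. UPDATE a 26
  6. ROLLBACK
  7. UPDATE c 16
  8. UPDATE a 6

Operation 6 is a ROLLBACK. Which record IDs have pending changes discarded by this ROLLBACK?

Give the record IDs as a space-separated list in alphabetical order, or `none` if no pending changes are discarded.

Answer: a b

Derivation:
Initial committed: {a=13, b=14, c=15, e=17}
Op 1: BEGIN: in_txn=True, pending={}
Op 2: ROLLBACK: discarded pending []; in_txn=False
Op 3: BEGIN: in_txn=True, pending={}
Op 4: UPDATE b=21 (pending; pending now {b=21})
Op 5: UPDATE a=26 (pending; pending now {a=26, b=21})
Op 6: ROLLBACK: discarded pending ['a', 'b']; in_txn=False
Op 7: UPDATE c=16 (auto-commit; committed c=16)
Op 8: UPDATE a=6 (auto-commit; committed a=6)
ROLLBACK at op 6 discards: ['a', 'b']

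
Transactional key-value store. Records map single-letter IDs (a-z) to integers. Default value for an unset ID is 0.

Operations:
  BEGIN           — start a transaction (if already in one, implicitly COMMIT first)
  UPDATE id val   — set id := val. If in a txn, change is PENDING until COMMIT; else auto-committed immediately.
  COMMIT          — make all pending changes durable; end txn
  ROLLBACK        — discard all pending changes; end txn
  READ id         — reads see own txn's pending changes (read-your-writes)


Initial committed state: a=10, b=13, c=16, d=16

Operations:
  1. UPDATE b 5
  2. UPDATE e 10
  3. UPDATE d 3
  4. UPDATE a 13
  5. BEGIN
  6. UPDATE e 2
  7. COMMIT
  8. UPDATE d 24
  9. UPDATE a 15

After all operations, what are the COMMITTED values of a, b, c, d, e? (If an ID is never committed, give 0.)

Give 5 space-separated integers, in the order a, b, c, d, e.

Answer: 15 5 16 24 2

Derivation:
Initial committed: {a=10, b=13, c=16, d=16}
Op 1: UPDATE b=5 (auto-commit; committed b=5)
Op 2: UPDATE e=10 (auto-commit; committed e=10)
Op 3: UPDATE d=3 (auto-commit; committed d=3)
Op 4: UPDATE a=13 (auto-commit; committed a=13)
Op 5: BEGIN: in_txn=True, pending={}
Op 6: UPDATE e=2 (pending; pending now {e=2})
Op 7: COMMIT: merged ['e'] into committed; committed now {a=13, b=5, c=16, d=3, e=2}
Op 8: UPDATE d=24 (auto-commit; committed d=24)
Op 9: UPDATE a=15 (auto-commit; committed a=15)
Final committed: {a=15, b=5, c=16, d=24, e=2}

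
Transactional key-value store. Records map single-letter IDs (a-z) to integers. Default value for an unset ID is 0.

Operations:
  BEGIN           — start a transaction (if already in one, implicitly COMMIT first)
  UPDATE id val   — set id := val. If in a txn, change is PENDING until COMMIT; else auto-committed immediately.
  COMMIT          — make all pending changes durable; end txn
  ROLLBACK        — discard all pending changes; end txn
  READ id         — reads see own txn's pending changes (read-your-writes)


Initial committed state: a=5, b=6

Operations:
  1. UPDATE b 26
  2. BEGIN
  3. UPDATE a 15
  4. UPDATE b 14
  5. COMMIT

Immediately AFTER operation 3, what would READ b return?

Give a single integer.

Initial committed: {a=5, b=6}
Op 1: UPDATE b=26 (auto-commit; committed b=26)
Op 2: BEGIN: in_txn=True, pending={}
Op 3: UPDATE a=15 (pending; pending now {a=15})
After op 3: visible(b) = 26 (pending={a=15}, committed={a=5, b=26})

Answer: 26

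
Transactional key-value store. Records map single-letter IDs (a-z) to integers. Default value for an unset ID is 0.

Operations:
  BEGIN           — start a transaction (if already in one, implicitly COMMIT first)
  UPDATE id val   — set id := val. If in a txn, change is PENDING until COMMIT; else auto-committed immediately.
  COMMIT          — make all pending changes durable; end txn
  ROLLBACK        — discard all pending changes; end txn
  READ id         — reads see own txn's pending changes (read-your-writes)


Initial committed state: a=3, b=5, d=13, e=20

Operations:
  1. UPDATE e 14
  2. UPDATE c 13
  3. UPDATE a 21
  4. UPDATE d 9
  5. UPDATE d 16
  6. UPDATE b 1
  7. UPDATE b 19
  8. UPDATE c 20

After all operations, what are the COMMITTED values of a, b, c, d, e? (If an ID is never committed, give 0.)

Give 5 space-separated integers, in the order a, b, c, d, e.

Initial committed: {a=3, b=5, d=13, e=20}
Op 1: UPDATE e=14 (auto-commit; committed e=14)
Op 2: UPDATE c=13 (auto-commit; committed c=13)
Op 3: UPDATE a=21 (auto-commit; committed a=21)
Op 4: UPDATE d=9 (auto-commit; committed d=9)
Op 5: UPDATE d=16 (auto-commit; committed d=16)
Op 6: UPDATE b=1 (auto-commit; committed b=1)
Op 7: UPDATE b=19 (auto-commit; committed b=19)
Op 8: UPDATE c=20 (auto-commit; committed c=20)
Final committed: {a=21, b=19, c=20, d=16, e=14}

Answer: 21 19 20 16 14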